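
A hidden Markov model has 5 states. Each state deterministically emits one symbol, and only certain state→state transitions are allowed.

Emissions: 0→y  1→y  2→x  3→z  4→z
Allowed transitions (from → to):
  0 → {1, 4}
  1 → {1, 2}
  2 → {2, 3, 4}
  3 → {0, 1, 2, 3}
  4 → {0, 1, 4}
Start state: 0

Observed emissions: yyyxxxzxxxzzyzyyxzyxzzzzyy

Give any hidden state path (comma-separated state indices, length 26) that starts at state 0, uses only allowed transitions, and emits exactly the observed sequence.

0,1,1,2,2,2,3,2,2,2,4,4,0,4,1,1,2,3,1,2,4,4,4,4,0,1

  t0 'y' -> {0,1}, take 0 (start)
  t1 'y' -> {0,1}, take 1 (0->1 ok)
  t2 'y' -> {0,1}, take 1 (1->1 ok)
  t3 'x' -> {2}, take 2 (1->2 ok)
  t4 'x' -> {2}, take 2 (2->2 ok)
  t5 'x' -> {2}, take 2 (2->2 ok)
  t6 'z' -> {3,4}, take 3 (2->3 ok)
  t7 'x' -> {2}, take 2 (3->2 ok)
  t8 'x' -> {2}, take 2 (2->2 ok)
  t9 'x' -> {2}, take 2 (2->2 ok)
  t10 'z' -> {3,4}, take 4 (2->4 ok)
  t11 'z' -> {3,4}, take 4 (4->4 ok)
  t12 'y' -> {0,1}, take 0 (4->0 ok)
  t13 'z' -> {3,4}, take 4 (0->4 ok)
  t14 'y' -> {0,1}, take 1 (4->1 ok)
  t15 'y' -> {0,1}, take 1 (1->1 ok)
  t16 'x' -> {2}, take 2 (1->2 ok)
  t17 'z' -> {3,4}, take 3 (2->3 ok)
  t18 'y' -> {0,1}, take 1 (3->1 ok)
  t19 'x' -> {2}, take 2 (1->2 ok)
  t20 'z' -> {3,4}, take 4 (2->4 ok)
  t21 'z' -> {3,4}, take 4 (4->4 ok)
  t22 'z' -> {3,4}, take 4 (4->4 ok)
  t23 'z' -> {3,4}, take 4 (4->4 ok)
  t24 'y' -> {0,1}, take 0 (4->0 ok)
  t25 'y' -> {0,1}, take 1 (0->1 ok)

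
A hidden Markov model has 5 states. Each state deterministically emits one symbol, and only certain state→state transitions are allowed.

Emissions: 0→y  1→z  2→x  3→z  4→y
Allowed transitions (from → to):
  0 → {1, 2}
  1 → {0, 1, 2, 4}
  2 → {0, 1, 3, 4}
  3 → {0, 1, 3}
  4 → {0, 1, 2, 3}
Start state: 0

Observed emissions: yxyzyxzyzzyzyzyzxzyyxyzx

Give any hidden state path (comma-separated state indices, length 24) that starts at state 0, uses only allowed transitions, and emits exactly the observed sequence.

0,2,0,1,0,2,1,0,1,1,0,1,4,3,0,1,2,1,4,0,2,0,1,2

  0: obs=y cand={0,4} pick 0 [start]
  1: obs=x cand={2} pick 2 [0->2 ok]
  2: obs=y cand={0,4} pick 0 [2->0 ok]
  3: obs=z cand={1,3} pick 1 [0->1 ok]
  4: obs=y cand={0,4} pick 0 [1->0 ok]
  5: obs=x cand={2} pick 2 [0->2 ok]
  6: obs=z cand={1,3} pick 1 [2->1 ok]
  7: obs=y cand={0,4} pick 0 [1->0 ok]
  8: obs=z cand={1,3} pick 1 [0->1 ok]
  9: obs=z cand={1,3} pick 1 [1->1 ok]
  10: obs=y cand={0,4} pick 0 [1->0 ok]
  11: obs=z cand={1,3} pick 1 [0->1 ok]
  12: obs=y cand={0,4} pick 4 [1->4 ok]
  13: obs=z cand={1,3} pick 3 [4->3 ok]
  14: obs=y cand={0,4} pick 0 [3->0 ok]
  15: obs=z cand={1,3} pick 1 [0->1 ok]
  16: obs=x cand={2} pick 2 [1->2 ok]
  17: obs=z cand={1,3} pick 1 [2->1 ok]
  18: obs=y cand={0,4} pick 4 [1->4 ok]
  19: obs=y cand={0,4} pick 0 [4->0 ok]
  20: obs=x cand={2} pick 2 [0->2 ok]
  21: obs=y cand={0,4} pick 0 [2->0 ok]
  22: obs=z cand={1,3} pick 1 [0->1 ok]
  23: obs=x cand={2} pick 2 [1->2 ok]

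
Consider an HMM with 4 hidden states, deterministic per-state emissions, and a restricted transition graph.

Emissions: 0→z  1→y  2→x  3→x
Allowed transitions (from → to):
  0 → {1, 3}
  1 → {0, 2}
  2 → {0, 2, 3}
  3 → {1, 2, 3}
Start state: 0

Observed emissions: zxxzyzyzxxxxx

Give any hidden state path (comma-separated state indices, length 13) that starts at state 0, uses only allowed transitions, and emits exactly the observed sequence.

0,3,2,0,1,0,1,0,3,3,3,2,2

  t0 'z' -> {0}, take 0 (start)
  t1 'x' -> {2,3}, take 3 (0->3 ok)
  t2 'x' -> {2,3}, take 2 (3->2 ok)
  t3 'z' -> {0}, take 0 (2->0 ok)
  t4 'y' -> {1}, take 1 (0->1 ok)
  t5 'z' -> {0}, take 0 (1->0 ok)
  t6 'y' -> {1}, take 1 (0->1 ok)
  t7 'z' -> {0}, take 0 (1->0 ok)
  t8 'x' -> {2,3}, take 3 (0->3 ok)
  t9 'x' -> {2,3}, take 3 (3->3 ok)
  t10 'x' -> {2,3}, take 3 (3->3 ok)
  t11 'x' -> {2,3}, take 2 (3->2 ok)
  t12 'x' -> {2,3}, take 2 (2->2 ok)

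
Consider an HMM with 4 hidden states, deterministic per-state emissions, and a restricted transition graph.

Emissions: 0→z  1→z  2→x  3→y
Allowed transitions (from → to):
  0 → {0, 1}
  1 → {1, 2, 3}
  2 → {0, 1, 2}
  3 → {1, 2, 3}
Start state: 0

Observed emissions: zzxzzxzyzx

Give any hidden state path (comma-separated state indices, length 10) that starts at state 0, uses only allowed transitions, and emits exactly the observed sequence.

0,1,2,0,1,2,1,3,1,2

  [0] z  {0,1}  => 0  start
  [1] z  {0,1}  => 1  0->1 ok
  [2] x  {2}  => 2  1->2 ok
  [3] z  {0,1}  => 0  2->0 ok
  [4] z  {0,1}  => 1  0->1 ok
  [5] x  {2}  => 2  1->2 ok
  [6] z  {0,1}  => 1  2->1 ok
  [7] y  {3}  => 3  1->3 ok
  [8] z  {0,1}  => 1  3->1 ok
  [9] x  {2}  => 2  1->2 ok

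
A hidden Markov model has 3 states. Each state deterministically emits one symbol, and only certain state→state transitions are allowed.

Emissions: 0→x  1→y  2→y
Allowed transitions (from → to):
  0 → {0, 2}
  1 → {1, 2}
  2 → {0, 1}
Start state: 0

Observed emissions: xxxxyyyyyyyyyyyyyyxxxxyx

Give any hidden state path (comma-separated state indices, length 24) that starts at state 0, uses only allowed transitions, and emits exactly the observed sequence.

0,0,0,0,2,1,2,1,1,1,1,1,2,1,2,1,1,2,0,0,0,0,2,0

  t0 'x' -> {0}, take 0 (start)
  t1 'x' -> {0}, take 0 (0->0 ok)
  t2 'x' -> {0}, take 0 (0->0 ok)
  t3 'x' -> {0}, take 0 (0->0 ok)
  t4 'y' -> {1,2}, take 2 (0->2 ok)
  t5 'y' -> {1,2}, take 1 (2->1 ok)
  t6 'y' -> {1,2}, take 2 (1->2 ok)
  t7 'y' -> {1,2}, take 1 (2->1 ok)
  t8 'y' -> {1,2}, take 1 (1->1 ok)
  t9 'y' -> {1,2}, take 1 (1->1 ok)
  t10 'y' -> {1,2}, take 1 (1->1 ok)
  t11 'y' -> {1,2}, take 1 (1->1 ok)
  t12 'y' -> {1,2}, take 2 (1->2 ok)
  t13 'y' -> {1,2}, take 1 (2->1 ok)
  t14 'y' -> {1,2}, take 2 (1->2 ok)
  t15 'y' -> {1,2}, take 1 (2->1 ok)
  t16 'y' -> {1,2}, take 1 (1->1 ok)
  t17 'y' -> {1,2}, take 2 (1->2 ok)
  t18 'x' -> {0}, take 0 (2->0 ok)
  t19 'x' -> {0}, take 0 (0->0 ok)
  t20 'x' -> {0}, take 0 (0->0 ok)
  t21 'x' -> {0}, take 0 (0->0 ok)
  t22 'y' -> {1,2}, take 2 (0->2 ok)
  t23 'x' -> {0}, take 0 (2->0 ok)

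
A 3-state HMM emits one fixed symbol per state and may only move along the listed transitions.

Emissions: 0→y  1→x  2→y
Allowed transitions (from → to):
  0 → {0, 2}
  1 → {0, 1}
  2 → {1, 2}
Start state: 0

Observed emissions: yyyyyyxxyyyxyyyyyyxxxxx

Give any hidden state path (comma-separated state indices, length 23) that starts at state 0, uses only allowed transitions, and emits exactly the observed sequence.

0,0,2,2,2,2,1,1,0,0,2,1,0,0,0,0,2,2,1,1,1,1,1

  [0] y  {0,2}  => 0  start
  [1] y  {0,2}  => 0  0->0 ok
  [2] y  {0,2}  => 2  0->2 ok
  [3] y  {0,2}  => 2  2->2 ok
  [4] y  {0,2}  => 2  2->2 ok
  [5] y  {0,2}  => 2  2->2 ok
  [6] x  {1}  => 1  2->1 ok
  [7] x  {1}  => 1  1->1 ok
  [8] y  {0,2}  => 0  1->0 ok
  [9] y  {0,2}  => 0  0->0 ok
  [10] y  {0,2}  => 2  0->2 ok
  [11] x  {1}  => 1  2->1 ok
  [12] y  {0,2}  => 0  1->0 ok
  [13] y  {0,2}  => 0  0->0 ok
  [14] y  {0,2}  => 0  0->0 ok
  [15] y  {0,2}  => 0  0->0 ok
  [16] y  {0,2}  => 2  0->2 ok
  [17] y  {0,2}  => 2  2->2 ok
  [18] x  {1}  => 1  2->1 ok
  [19] x  {1}  => 1  1->1 ok
  [20] x  {1}  => 1  1->1 ok
  [21] x  {1}  => 1  1->1 ok
  [22] x  {1}  => 1  1->1 ok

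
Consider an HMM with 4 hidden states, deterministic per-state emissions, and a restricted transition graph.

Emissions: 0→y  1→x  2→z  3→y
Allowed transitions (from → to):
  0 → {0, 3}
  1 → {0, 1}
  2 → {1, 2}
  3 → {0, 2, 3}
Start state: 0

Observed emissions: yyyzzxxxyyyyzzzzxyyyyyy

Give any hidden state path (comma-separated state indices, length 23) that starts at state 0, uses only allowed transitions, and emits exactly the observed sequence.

0,0,3,2,2,1,1,1,0,0,3,3,2,2,2,2,1,0,0,0,0,0,3

  [0] y  {0,3}  => 0  start
  [1] y  {0,3}  => 0  0->0 ok
  [2] y  {0,3}  => 3  0->3 ok
  [3] z  {2}  => 2  3->2 ok
  [4] z  {2}  => 2  2->2 ok
  [5] x  {1}  => 1  2->1 ok
  [6] x  {1}  => 1  1->1 ok
  [7] x  {1}  => 1  1->1 ok
  [8] y  {0,3}  => 0  1->0 ok
  [9] y  {0,3}  => 0  0->0 ok
  [10] y  {0,3}  => 3  0->3 ok
  [11] y  {0,3}  => 3  3->3 ok
  [12] z  {2}  => 2  3->2 ok
  [13] z  {2}  => 2  2->2 ok
  [14] z  {2}  => 2  2->2 ok
  [15] z  {2}  => 2  2->2 ok
  [16] x  {1}  => 1  2->1 ok
  [17] y  {0,3}  => 0  1->0 ok
  [18] y  {0,3}  => 0  0->0 ok
  [19] y  {0,3}  => 0  0->0 ok
  [20] y  {0,3}  => 0  0->0 ok
  [21] y  {0,3}  => 0  0->0 ok
  [22] y  {0,3}  => 3  0->3 ok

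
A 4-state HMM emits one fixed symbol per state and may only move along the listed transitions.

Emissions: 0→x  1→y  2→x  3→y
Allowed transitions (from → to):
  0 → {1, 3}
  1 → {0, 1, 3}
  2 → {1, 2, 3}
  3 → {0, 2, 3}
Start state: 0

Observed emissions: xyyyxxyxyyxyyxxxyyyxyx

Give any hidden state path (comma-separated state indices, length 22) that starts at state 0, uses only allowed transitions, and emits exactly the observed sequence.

0,3,3,3,2,2,1,0,1,3,0,3,3,2,2,2,1,1,1,0,1,0

  0: obs=x cand={0,2} pick 0 [start]
  1: obs=y cand={1,3} pick 3 [0->3 ok]
  2: obs=y cand={1,3} pick 3 [3->3 ok]
  3: obs=y cand={1,3} pick 3 [3->3 ok]
  4: obs=x cand={0,2} pick 2 [3->2 ok]
  5: obs=x cand={0,2} pick 2 [2->2 ok]
  6: obs=y cand={1,3} pick 1 [2->1 ok]
  7: obs=x cand={0,2} pick 0 [1->0 ok]
  8: obs=y cand={1,3} pick 1 [0->1 ok]
  9: obs=y cand={1,3} pick 3 [1->3 ok]
  10: obs=x cand={0,2} pick 0 [3->0 ok]
  11: obs=y cand={1,3} pick 3 [0->3 ok]
  12: obs=y cand={1,3} pick 3 [3->3 ok]
  13: obs=x cand={0,2} pick 2 [3->2 ok]
  14: obs=x cand={0,2} pick 2 [2->2 ok]
  15: obs=x cand={0,2} pick 2 [2->2 ok]
  16: obs=y cand={1,3} pick 1 [2->1 ok]
  17: obs=y cand={1,3} pick 1 [1->1 ok]
  18: obs=y cand={1,3} pick 1 [1->1 ok]
  19: obs=x cand={0,2} pick 0 [1->0 ok]
  20: obs=y cand={1,3} pick 1 [0->1 ok]
  21: obs=x cand={0,2} pick 0 [1->0 ok]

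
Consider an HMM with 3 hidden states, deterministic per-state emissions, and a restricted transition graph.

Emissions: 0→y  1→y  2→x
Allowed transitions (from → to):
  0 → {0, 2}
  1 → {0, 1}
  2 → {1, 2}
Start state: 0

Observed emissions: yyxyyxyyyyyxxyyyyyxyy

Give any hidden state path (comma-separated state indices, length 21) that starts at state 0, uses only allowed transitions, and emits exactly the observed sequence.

  0: obs=y cand={0,1} pick 0 [start]
  1: obs=y cand={0,1} pick 0 [0->0 ok]
  2: obs=x cand={2} pick 2 [0->2 ok]
  3: obs=y cand={0,1} pick 1 [2->1 ok]
  4: obs=y cand={0,1} pick 0 [1->0 ok]
  5: obs=x cand={2} pick 2 [0->2 ok]
  6: obs=y cand={0,1} pick 1 [2->1 ok]
  7: obs=y cand={0,1} pick 1 [1->1 ok]
  8: obs=y cand={0,1} pick 1 [1->1 ok]
  9: obs=y cand={0,1} pick 1 [1->1 ok]
  10: obs=y cand={0,1} pick 0 [1->0 ok]
  11: obs=x cand={2} pick 2 [0->2 ok]
  12: obs=x cand={2} pick 2 [2->2 ok]
  13: obs=y cand={0,1} pick 1 [2->1 ok]
  14: obs=y cand={0,1} pick 0 [1->0 ok]
  15: obs=y cand={0,1} pick 0 [0->0 ok]
  16: obs=y cand={0,1} pick 0 [0->0 ok]
  17: obs=y cand={0,1} pick 0 [0->0 ok]
  18: obs=x cand={2} pick 2 [0->2 ok]
  19: obs=y cand={0,1} pick 1 [2->1 ok]
  20: obs=y cand={0,1} pick 0 [1->0 ok]

0,0,2,1,0,2,1,1,1,1,0,2,2,1,0,0,0,0,2,1,0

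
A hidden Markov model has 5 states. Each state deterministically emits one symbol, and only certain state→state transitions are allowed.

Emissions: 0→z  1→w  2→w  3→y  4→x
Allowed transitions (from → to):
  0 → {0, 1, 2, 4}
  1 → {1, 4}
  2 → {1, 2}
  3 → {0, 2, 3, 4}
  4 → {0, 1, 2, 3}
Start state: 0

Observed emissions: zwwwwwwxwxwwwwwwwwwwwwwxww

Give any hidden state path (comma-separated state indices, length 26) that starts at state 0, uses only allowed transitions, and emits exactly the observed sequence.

0,2,2,2,2,1,1,4,1,4,2,2,2,2,2,1,1,1,1,1,1,1,1,4,2,2

  [0] z  {0}  => 0  start
  [1] w  {1,2}  => 2  0->2 ok
  [2] w  {1,2}  => 2  2->2 ok
  [3] w  {1,2}  => 2  2->2 ok
  [4] w  {1,2}  => 2  2->2 ok
  [5] w  {1,2}  => 1  2->1 ok
  [6] w  {1,2}  => 1  1->1 ok
  [7] x  {4}  => 4  1->4 ok
  [8] w  {1,2}  => 1  4->1 ok
  [9] x  {4}  => 4  1->4 ok
  [10] w  {1,2}  => 2  4->2 ok
  [11] w  {1,2}  => 2  2->2 ok
  [12] w  {1,2}  => 2  2->2 ok
  [13] w  {1,2}  => 2  2->2 ok
  [14] w  {1,2}  => 2  2->2 ok
  [15] w  {1,2}  => 1  2->1 ok
  [16] w  {1,2}  => 1  1->1 ok
  [17] w  {1,2}  => 1  1->1 ok
  [18] w  {1,2}  => 1  1->1 ok
  [19] w  {1,2}  => 1  1->1 ok
  [20] w  {1,2}  => 1  1->1 ok
  [21] w  {1,2}  => 1  1->1 ok
  [22] w  {1,2}  => 1  1->1 ok
  [23] x  {4}  => 4  1->4 ok
  [24] w  {1,2}  => 2  4->2 ok
  [25] w  {1,2}  => 2  2->2 ok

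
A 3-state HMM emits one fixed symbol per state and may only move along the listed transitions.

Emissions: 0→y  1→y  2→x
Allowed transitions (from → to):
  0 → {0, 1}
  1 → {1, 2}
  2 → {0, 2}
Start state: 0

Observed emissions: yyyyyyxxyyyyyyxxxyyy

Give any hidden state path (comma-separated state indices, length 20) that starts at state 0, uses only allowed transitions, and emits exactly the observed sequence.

0,0,1,1,1,1,2,2,0,0,0,1,1,1,2,2,2,0,1,1

  pos 0: y in {0,1}, choose 0; start
  pos 1: y in {0,1}, choose 0; 0->0 ok
  pos 2: y in {0,1}, choose 1; 0->1 ok
  pos 3: y in {0,1}, choose 1; 1->1 ok
  pos 4: y in {0,1}, choose 1; 1->1 ok
  pos 5: y in {0,1}, choose 1; 1->1 ok
  pos 6: x in {2}, choose 2; 1->2 ok
  pos 7: x in {2}, choose 2; 2->2 ok
  pos 8: y in {0,1}, choose 0; 2->0 ok
  pos 9: y in {0,1}, choose 0; 0->0 ok
  pos 10: y in {0,1}, choose 0; 0->0 ok
  pos 11: y in {0,1}, choose 1; 0->1 ok
  pos 12: y in {0,1}, choose 1; 1->1 ok
  pos 13: y in {0,1}, choose 1; 1->1 ok
  pos 14: x in {2}, choose 2; 1->2 ok
  pos 15: x in {2}, choose 2; 2->2 ok
  pos 16: x in {2}, choose 2; 2->2 ok
  pos 17: y in {0,1}, choose 0; 2->0 ok
  pos 18: y in {0,1}, choose 1; 0->1 ok
  pos 19: y in {0,1}, choose 1; 1->1 ok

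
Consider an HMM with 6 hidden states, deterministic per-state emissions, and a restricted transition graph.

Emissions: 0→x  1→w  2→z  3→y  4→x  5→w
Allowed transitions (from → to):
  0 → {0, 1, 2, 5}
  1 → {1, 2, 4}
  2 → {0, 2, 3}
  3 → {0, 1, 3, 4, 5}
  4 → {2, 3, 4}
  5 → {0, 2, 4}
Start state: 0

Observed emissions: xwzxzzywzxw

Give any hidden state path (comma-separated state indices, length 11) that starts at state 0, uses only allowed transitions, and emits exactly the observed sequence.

0,1,2,0,2,2,3,5,2,0,5

  [0] x  {0,4}  => 0  start
  [1] w  {1,5}  => 1  0->1 ok
  [2] z  {2}  => 2  1->2 ok
  [3] x  {0,4}  => 0  2->0 ok
  [4] z  {2}  => 2  0->2 ok
  [5] z  {2}  => 2  2->2 ok
  [6] y  {3}  => 3  2->3 ok
  [7] w  {1,5}  => 5  3->5 ok
  [8] z  {2}  => 2  5->2 ok
  [9] x  {0,4}  => 0  2->0 ok
  [10] w  {1,5}  => 5  0->5 ok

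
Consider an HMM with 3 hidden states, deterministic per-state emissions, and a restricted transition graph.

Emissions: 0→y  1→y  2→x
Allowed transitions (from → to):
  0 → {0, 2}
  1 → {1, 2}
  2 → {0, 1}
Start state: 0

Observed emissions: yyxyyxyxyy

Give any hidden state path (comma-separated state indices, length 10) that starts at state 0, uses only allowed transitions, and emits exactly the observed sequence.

  pos 0: y in {0,1}, choose 0; start
  pos 1: y in {0,1}, choose 0; 0->0 ok
  pos 2: x in {2}, choose 2; 0->2 ok
  pos 3: y in {0,1}, choose 0; 2->0 ok
  pos 4: y in {0,1}, choose 0; 0->0 ok
  pos 5: x in {2}, choose 2; 0->2 ok
  pos 6: y in {0,1}, choose 1; 2->1 ok
  pos 7: x in {2}, choose 2; 1->2 ok
  pos 8: y in {0,1}, choose 1; 2->1 ok
  pos 9: y in {0,1}, choose 1; 1->1 ok

0,0,2,0,0,2,1,2,1,1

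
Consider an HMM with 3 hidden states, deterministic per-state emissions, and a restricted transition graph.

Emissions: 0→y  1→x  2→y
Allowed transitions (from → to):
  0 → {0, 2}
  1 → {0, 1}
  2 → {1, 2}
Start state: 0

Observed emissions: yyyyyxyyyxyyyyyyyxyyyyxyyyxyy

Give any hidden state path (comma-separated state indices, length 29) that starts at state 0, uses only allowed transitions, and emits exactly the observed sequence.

  0: obs=y cand={0,2} pick 0 [start]
  1: obs=y cand={0,2} pick 0 [0->0 ok]
  2: obs=y cand={0,2} pick 0 [0->0 ok]
  3: obs=y cand={0,2} pick 0 [0->0 ok]
  4: obs=y cand={0,2} pick 2 [0->2 ok]
  5: obs=x cand={1} pick 1 [2->1 ok]
  6: obs=y cand={0,2} pick 0 [1->0 ok]
  7: obs=y cand={0,2} pick 2 [0->2 ok]
  8: obs=y cand={0,2} pick 2 [2->2 ok]
  9: obs=x cand={1} pick 1 [2->1 ok]
  10: obs=y cand={0,2} pick 0 [1->0 ok]
  11: obs=y cand={0,2} pick 0 [0->0 ok]
  12: obs=y cand={0,2} pick 0 [0->0 ok]
  13: obs=y cand={0,2} pick 2 [0->2 ok]
  14: obs=y cand={0,2} pick 2 [2->2 ok]
  15: obs=y cand={0,2} pick 2 [2->2 ok]
  16: obs=y cand={0,2} pick 2 [2->2 ok]
  17: obs=x cand={1} pick 1 [2->1 ok]
  18: obs=y cand={0,2} pick 0 [1->0 ok]
  19: obs=y cand={0,2} pick 0 [0->0 ok]
  20: obs=y cand={0,2} pick 2 [0->2 ok]
  21: obs=y cand={0,2} pick 2 [2->2 ok]
  22: obs=x cand={1} pick 1 [2->1 ok]
  23: obs=y cand={0,2} pick 0 [1->0 ok]
  24: obs=y cand={0,2} pick 2 [0->2 ok]
  25: obs=y cand={0,2} pick 2 [2->2 ok]
  26: obs=x cand={1} pick 1 [2->1 ok]
  27: obs=y cand={0,2} pick 0 [1->0 ok]
  28: obs=y cand={0,2} pick 0 [0->0 ok]

0,0,0,0,2,1,0,2,2,1,0,0,0,2,2,2,2,1,0,0,2,2,1,0,2,2,1,0,0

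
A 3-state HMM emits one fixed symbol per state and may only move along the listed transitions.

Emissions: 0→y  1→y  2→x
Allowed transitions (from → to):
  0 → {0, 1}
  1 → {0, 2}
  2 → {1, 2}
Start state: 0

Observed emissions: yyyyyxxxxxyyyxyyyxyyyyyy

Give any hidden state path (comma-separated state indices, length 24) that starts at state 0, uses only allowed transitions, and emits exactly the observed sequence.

0,1,0,0,1,2,2,2,2,2,1,0,1,2,1,0,1,2,1,0,1,0,0,1

  [0] y  {0,1}  => 0  start
  [1] y  {0,1}  => 1  0->1 ok
  [2] y  {0,1}  => 0  1->0 ok
  [3] y  {0,1}  => 0  0->0 ok
  [4] y  {0,1}  => 1  0->1 ok
  [5] x  {2}  => 2  1->2 ok
  [6] x  {2}  => 2  2->2 ok
  [7] x  {2}  => 2  2->2 ok
  [8] x  {2}  => 2  2->2 ok
  [9] x  {2}  => 2  2->2 ok
  [10] y  {0,1}  => 1  2->1 ok
  [11] y  {0,1}  => 0  1->0 ok
  [12] y  {0,1}  => 1  0->1 ok
  [13] x  {2}  => 2  1->2 ok
  [14] y  {0,1}  => 1  2->1 ok
  [15] y  {0,1}  => 0  1->0 ok
  [16] y  {0,1}  => 1  0->1 ok
  [17] x  {2}  => 2  1->2 ok
  [18] y  {0,1}  => 1  2->1 ok
  [19] y  {0,1}  => 0  1->0 ok
  [20] y  {0,1}  => 1  0->1 ok
  [21] y  {0,1}  => 0  1->0 ok
  [22] y  {0,1}  => 0  0->0 ok
  [23] y  {0,1}  => 1  0->1 ok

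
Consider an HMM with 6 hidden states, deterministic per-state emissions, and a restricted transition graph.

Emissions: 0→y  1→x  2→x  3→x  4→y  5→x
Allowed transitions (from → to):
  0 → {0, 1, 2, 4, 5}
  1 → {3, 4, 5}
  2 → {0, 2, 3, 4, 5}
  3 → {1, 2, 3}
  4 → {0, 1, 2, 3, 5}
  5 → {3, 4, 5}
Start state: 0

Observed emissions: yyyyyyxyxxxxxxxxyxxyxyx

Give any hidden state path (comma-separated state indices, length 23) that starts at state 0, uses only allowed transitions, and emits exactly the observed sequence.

0,4,0,4,0,0,5,4,3,3,1,5,3,3,3,1,4,3,2,0,1,4,3

  pos 0: y in {0,4}, choose 0; start
  pos 1: y in {0,4}, choose 4; 0->4 ok
  pos 2: y in {0,4}, choose 0; 4->0 ok
  pos 3: y in {0,4}, choose 4; 0->4 ok
  pos 4: y in {0,4}, choose 0; 4->0 ok
  pos 5: y in {0,4}, choose 0; 0->0 ok
  pos 6: x in {1,2,3,5}, choose 5; 0->5 ok
  pos 7: y in {0,4}, choose 4; 5->4 ok
  pos 8: x in {1,2,3,5}, choose 3; 4->3 ok
  pos 9: x in {1,2,3,5}, choose 3; 3->3 ok
  pos 10: x in {1,2,3,5}, choose 1; 3->1 ok
  pos 11: x in {1,2,3,5}, choose 5; 1->5 ok
  pos 12: x in {1,2,3,5}, choose 3; 5->3 ok
  pos 13: x in {1,2,3,5}, choose 3; 3->3 ok
  pos 14: x in {1,2,3,5}, choose 3; 3->3 ok
  pos 15: x in {1,2,3,5}, choose 1; 3->1 ok
  pos 16: y in {0,4}, choose 4; 1->4 ok
  pos 17: x in {1,2,3,5}, choose 3; 4->3 ok
  pos 18: x in {1,2,3,5}, choose 2; 3->2 ok
  pos 19: y in {0,4}, choose 0; 2->0 ok
  pos 20: x in {1,2,3,5}, choose 1; 0->1 ok
  pos 21: y in {0,4}, choose 4; 1->4 ok
  pos 22: x in {1,2,3,5}, choose 3; 4->3 ok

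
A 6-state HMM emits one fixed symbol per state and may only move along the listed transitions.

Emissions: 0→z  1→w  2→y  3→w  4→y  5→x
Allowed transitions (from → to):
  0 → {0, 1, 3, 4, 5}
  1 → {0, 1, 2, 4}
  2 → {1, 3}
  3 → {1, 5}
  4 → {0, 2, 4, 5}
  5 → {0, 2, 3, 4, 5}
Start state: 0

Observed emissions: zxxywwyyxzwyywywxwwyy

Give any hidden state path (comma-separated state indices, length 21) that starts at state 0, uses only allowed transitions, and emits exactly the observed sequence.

  0: obs=z cand={0} pick 0 [start]
  1: obs=x cand={5} pick 5 [0->5 ok]
  2: obs=x cand={5} pick 5 [5->5 ok]
  3: obs=y cand={2,4} pick 2 [5->2 ok]
  4: obs=w cand={1,3} pick 3 [2->3 ok]
  5: obs=w cand={1,3} pick 1 [3->1 ok]
  6: obs=y cand={2,4} pick 4 [1->4 ok]
  7: obs=y cand={2,4} pick 4 [4->4 ok]
  8: obs=x cand={5} pick 5 [4->5 ok]
  9: obs=z cand={0} pick 0 [5->0 ok]
  10: obs=w cand={1,3} pick 1 [0->1 ok]
  11: obs=y cand={2,4} pick 4 [1->4 ok]
  12: obs=y cand={2,4} pick 2 [4->2 ok]
  13: obs=w cand={1,3} pick 1 [2->1 ok]
  14: obs=y cand={2,4} pick 2 [1->2 ok]
  15: obs=w cand={1,3} pick 3 [2->3 ok]
  16: obs=x cand={5} pick 5 [3->5 ok]
  17: obs=w cand={1,3} pick 3 [5->3 ok]
  18: obs=w cand={1,3} pick 1 [3->1 ok]
  19: obs=y cand={2,4} pick 4 [1->4 ok]
  20: obs=y cand={2,4} pick 2 [4->2 ok]

0,5,5,2,3,1,4,4,5,0,1,4,2,1,2,3,5,3,1,4,2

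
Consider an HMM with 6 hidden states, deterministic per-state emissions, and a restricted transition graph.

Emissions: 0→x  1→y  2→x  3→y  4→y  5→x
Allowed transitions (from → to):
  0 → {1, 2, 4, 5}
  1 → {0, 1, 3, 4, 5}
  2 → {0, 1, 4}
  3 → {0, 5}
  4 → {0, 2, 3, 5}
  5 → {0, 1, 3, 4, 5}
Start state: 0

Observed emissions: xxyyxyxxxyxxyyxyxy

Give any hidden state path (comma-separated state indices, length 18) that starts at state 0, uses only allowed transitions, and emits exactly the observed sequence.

  0: obs=x cand={0,2,5} pick 0 [start]
  1: obs=x cand={0,2,5} pick 5 [0->5 ok]
  2: obs=y cand={1,3,4} pick 4 [5->4 ok]
  3: obs=y cand={1,3,4} pick 3 [4->3 ok]
  4: obs=x cand={0,2,5} pick 0 [3->0 ok]
  5: obs=y cand={1,3,4} pick 1 [0->1 ok]
  6: obs=x cand={0,2,5} pick 5 [1->5 ok]
  7: obs=x cand={0,2,5} pick 0 [5->0 ok]
  8: obs=x cand={0,2,5} pick 5 [0->5 ok]
  9: obs=y cand={1,3,4} pick 4 [5->4 ok]
  10: obs=x cand={0,2,5} pick 5 [4->5 ok]
  11: obs=x cand={0,2,5} pick 0 [5->0 ok]
  12: obs=y cand={1,3,4} pick 1 [0->1 ok]
  13: obs=y cand={1,3,4} pick 4 [1->4 ok]
  14: obs=x cand={0,2,5} pick 0 [4->0 ok]
  15: obs=y cand={1,3,4} pick 4 [0->4 ok]
  16: obs=x cand={0,2,5} pick 5 [4->5 ok]
  17: obs=y cand={1,3,4} pick 4 [5->4 ok]

0,5,4,3,0,1,5,0,5,4,5,0,1,4,0,4,5,4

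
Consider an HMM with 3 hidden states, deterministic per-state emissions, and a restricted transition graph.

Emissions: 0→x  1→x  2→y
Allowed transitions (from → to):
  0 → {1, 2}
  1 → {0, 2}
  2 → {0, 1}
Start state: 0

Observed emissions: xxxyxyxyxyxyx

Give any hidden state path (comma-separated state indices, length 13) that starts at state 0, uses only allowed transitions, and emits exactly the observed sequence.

  t0 'x' -> {0,1}, take 0 (start)
  t1 'x' -> {0,1}, take 1 (0->1 ok)
  t2 'x' -> {0,1}, take 0 (1->0 ok)
  t3 'y' -> {2}, take 2 (0->2 ok)
  t4 'x' -> {0,1}, take 0 (2->0 ok)
  t5 'y' -> {2}, take 2 (0->2 ok)
  t6 'x' -> {0,1}, take 0 (2->0 ok)
  t7 'y' -> {2}, take 2 (0->2 ok)
  t8 'x' -> {0,1}, take 0 (2->0 ok)
  t9 'y' -> {2}, take 2 (0->2 ok)
  t10 'x' -> {0,1}, take 1 (2->1 ok)
  t11 'y' -> {2}, take 2 (1->2 ok)
  t12 'x' -> {0,1}, take 1 (2->1 ok)

0,1,0,2,0,2,0,2,0,2,1,2,1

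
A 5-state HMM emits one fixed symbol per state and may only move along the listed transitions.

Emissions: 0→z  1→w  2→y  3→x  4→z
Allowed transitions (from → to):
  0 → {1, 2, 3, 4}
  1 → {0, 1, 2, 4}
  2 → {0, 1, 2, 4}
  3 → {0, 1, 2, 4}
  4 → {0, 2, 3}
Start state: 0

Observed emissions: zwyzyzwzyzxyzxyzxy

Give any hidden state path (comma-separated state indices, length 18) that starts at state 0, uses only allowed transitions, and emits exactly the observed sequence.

0,1,2,0,2,0,1,4,2,0,3,2,0,3,2,0,3,2

  t0 'z' -> {0,4}, take 0 (start)
  t1 'w' -> {1}, take 1 (0->1 ok)
  t2 'y' -> {2}, take 2 (1->2 ok)
  t3 'z' -> {0,4}, take 0 (2->0 ok)
  t4 'y' -> {2}, take 2 (0->2 ok)
  t5 'z' -> {0,4}, take 0 (2->0 ok)
  t6 'w' -> {1}, take 1 (0->1 ok)
  t7 'z' -> {0,4}, take 4 (1->4 ok)
  t8 'y' -> {2}, take 2 (4->2 ok)
  t9 'z' -> {0,4}, take 0 (2->0 ok)
  t10 'x' -> {3}, take 3 (0->3 ok)
  t11 'y' -> {2}, take 2 (3->2 ok)
  t12 'z' -> {0,4}, take 0 (2->0 ok)
  t13 'x' -> {3}, take 3 (0->3 ok)
  t14 'y' -> {2}, take 2 (3->2 ok)
  t15 'z' -> {0,4}, take 0 (2->0 ok)
  t16 'x' -> {3}, take 3 (0->3 ok)
  t17 'y' -> {2}, take 2 (3->2 ok)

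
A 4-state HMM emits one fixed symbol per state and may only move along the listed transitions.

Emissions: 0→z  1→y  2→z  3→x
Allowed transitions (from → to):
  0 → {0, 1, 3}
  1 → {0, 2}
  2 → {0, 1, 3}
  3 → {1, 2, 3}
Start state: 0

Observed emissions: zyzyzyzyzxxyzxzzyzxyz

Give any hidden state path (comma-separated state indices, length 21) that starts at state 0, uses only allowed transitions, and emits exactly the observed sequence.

  [0] z  {0,2}  => 0  start
  [1] y  {1}  => 1  0->1 ok
  [2] z  {0,2}  => 2  1->2 ok
  [3] y  {1}  => 1  2->1 ok
  [4] z  {0,2}  => 2  1->2 ok
  [5] y  {1}  => 1  2->1 ok
  [6] z  {0,2}  => 2  1->2 ok
  [7] y  {1}  => 1  2->1 ok
  [8] z  {0,2}  => 2  1->2 ok
  [9] x  {3}  => 3  2->3 ok
  [10] x  {3}  => 3  3->3 ok
  [11] y  {1}  => 1  3->1 ok
  [12] z  {0,2}  => 0  1->0 ok
  [13] x  {3}  => 3  0->3 ok
  [14] z  {0,2}  => 2  3->2 ok
  [15] z  {0,2}  => 0  2->0 ok
  [16] y  {1}  => 1  0->1 ok
  [17] z  {0,2}  => 2  1->2 ok
  [18] x  {3}  => 3  2->3 ok
  [19] y  {1}  => 1  3->1 ok
  [20] z  {0,2}  => 2  1->2 ok

0,1,2,1,2,1,2,1,2,3,3,1,0,3,2,0,1,2,3,1,2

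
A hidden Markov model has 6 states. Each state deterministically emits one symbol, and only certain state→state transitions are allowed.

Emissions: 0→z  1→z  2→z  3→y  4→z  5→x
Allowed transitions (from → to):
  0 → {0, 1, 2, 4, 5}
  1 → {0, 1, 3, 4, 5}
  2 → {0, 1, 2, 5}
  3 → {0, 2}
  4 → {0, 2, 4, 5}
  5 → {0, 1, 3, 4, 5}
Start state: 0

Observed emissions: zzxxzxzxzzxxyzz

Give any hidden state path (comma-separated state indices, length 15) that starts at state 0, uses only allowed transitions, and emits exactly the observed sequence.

  [0] z  {0,1,2,4}  => 0  start
  [1] z  {0,1,2,4}  => 2  0->2 ok
  [2] x  {5}  => 5  2->5 ok
  [3] x  {5}  => 5  5->5 ok
  [4] z  {0,1,2,4}  => 0  5->0 ok
  [5] x  {5}  => 5  0->5 ok
  [6] z  {0,1,2,4}  => 4  5->4 ok
  [7] x  {5}  => 5  4->5 ok
  [8] z  {0,1,2,4}  => 1  5->1 ok
  [9] z  {0,1,2,4}  => 0  1->0 ok
  [10] x  {5}  => 5  0->5 ok
  [11] x  {5}  => 5  5->5 ok
  [12] y  {3}  => 3  5->3 ok
  [13] z  {0,1,2,4}  => 0  3->0 ok
  [14] z  {0,1,2,4}  => 0  0->0 ok

0,2,5,5,0,5,4,5,1,0,5,5,3,0,0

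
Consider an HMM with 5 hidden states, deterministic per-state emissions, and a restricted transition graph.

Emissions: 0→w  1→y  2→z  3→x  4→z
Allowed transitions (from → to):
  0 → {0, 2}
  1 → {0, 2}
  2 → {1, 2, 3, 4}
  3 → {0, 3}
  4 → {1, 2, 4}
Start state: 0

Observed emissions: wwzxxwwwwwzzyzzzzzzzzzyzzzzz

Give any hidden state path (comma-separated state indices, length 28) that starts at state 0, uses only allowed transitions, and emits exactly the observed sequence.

  [0] w  {0}  => 0  start
  [1] w  {0}  => 0  0->0 ok
  [2] z  {2,4}  => 2  0->2 ok
  [3] x  {3}  => 3  2->3 ok
  [4] x  {3}  => 3  3->3 ok
  [5] w  {0}  => 0  3->0 ok
  [6] w  {0}  => 0  0->0 ok
  [7] w  {0}  => 0  0->0 ok
  [8] w  {0}  => 0  0->0 ok
  [9] w  {0}  => 0  0->0 ok
  [10] z  {2,4}  => 2  0->2 ok
  [11] z  {2,4}  => 4  2->4 ok
  [12] y  {1}  => 1  4->1 ok
  [13] z  {2,4}  => 2  1->2 ok
  [14] z  {2,4}  => 2  2->2 ok
  [15] z  {2,4}  => 4  2->4 ok
  [16] z  {2,4}  => 4  4->4 ok
  [17] z  {2,4}  => 2  4->2 ok
  [18] z  {2,4}  => 2  2->2 ok
  [19] z  {2,4}  => 4  2->4 ok
  [20] z  {2,4}  => 4  4->4 ok
  [21] z  {2,4}  => 2  4->2 ok
  [22] y  {1}  => 1  2->1 ok
  [23] z  {2,4}  => 2  1->2 ok
  [24] z  {2,4}  => 4  2->4 ok
  [25] z  {2,4}  => 4  4->4 ok
  [26] z  {2,4}  => 2  4->2 ok
  [27] z  {2,4}  => 4  2->4 ok

0,0,2,3,3,0,0,0,0,0,2,4,1,2,2,4,4,2,2,4,4,2,1,2,4,4,2,4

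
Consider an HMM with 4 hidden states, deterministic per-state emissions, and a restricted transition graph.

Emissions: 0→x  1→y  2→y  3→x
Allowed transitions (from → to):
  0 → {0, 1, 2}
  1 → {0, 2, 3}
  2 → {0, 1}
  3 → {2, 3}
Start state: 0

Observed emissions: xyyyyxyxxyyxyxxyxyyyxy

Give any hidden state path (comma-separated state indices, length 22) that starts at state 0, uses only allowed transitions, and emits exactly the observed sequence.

0,2,1,2,1,3,2,0,0,2,1,0,1,3,3,2,0,2,1,2,0,1

  0: obs=x cand={0,3} pick 0 [start]
  1: obs=y cand={1,2} pick 2 [0->2 ok]
  2: obs=y cand={1,2} pick 1 [2->1 ok]
  3: obs=y cand={1,2} pick 2 [1->2 ok]
  4: obs=y cand={1,2} pick 1 [2->1 ok]
  5: obs=x cand={0,3} pick 3 [1->3 ok]
  6: obs=y cand={1,2} pick 2 [3->2 ok]
  7: obs=x cand={0,3} pick 0 [2->0 ok]
  8: obs=x cand={0,3} pick 0 [0->0 ok]
  9: obs=y cand={1,2} pick 2 [0->2 ok]
  10: obs=y cand={1,2} pick 1 [2->1 ok]
  11: obs=x cand={0,3} pick 0 [1->0 ok]
  12: obs=y cand={1,2} pick 1 [0->1 ok]
  13: obs=x cand={0,3} pick 3 [1->3 ok]
  14: obs=x cand={0,3} pick 3 [3->3 ok]
  15: obs=y cand={1,2} pick 2 [3->2 ok]
  16: obs=x cand={0,3} pick 0 [2->0 ok]
  17: obs=y cand={1,2} pick 2 [0->2 ok]
  18: obs=y cand={1,2} pick 1 [2->1 ok]
  19: obs=y cand={1,2} pick 2 [1->2 ok]
  20: obs=x cand={0,3} pick 0 [2->0 ok]
  21: obs=y cand={1,2} pick 1 [0->1 ok]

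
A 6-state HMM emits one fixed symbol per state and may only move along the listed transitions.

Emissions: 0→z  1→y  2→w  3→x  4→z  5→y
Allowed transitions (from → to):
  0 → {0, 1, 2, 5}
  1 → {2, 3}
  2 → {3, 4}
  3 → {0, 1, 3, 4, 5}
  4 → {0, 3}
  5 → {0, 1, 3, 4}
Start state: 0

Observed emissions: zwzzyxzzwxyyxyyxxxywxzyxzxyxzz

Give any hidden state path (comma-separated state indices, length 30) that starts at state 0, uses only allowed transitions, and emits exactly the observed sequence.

0,2,4,0,1,3,0,0,2,3,5,1,3,5,1,3,3,3,1,2,3,0,1,3,4,3,5,3,4,0

  t0 'z' -> {0,4}, take 0 (start)
  t1 'w' -> {2}, take 2 (0->2 ok)
  t2 'z' -> {0,4}, take 4 (2->4 ok)
  t3 'z' -> {0,4}, take 0 (4->0 ok)
  t4 'y' -> {1,5}, take 1 (0->1 ok)
  t5 'x' -> {3}, take 3 (1->3 ok)
  t6 'z' -> {0,4}, take 0 (3->0 ok)
  t7 'z' -> {0,4}, take 0 (0->0 ok)
  t8 'w' -> {2}, take 2 (0->2 ok)
  t9 'x' -> {3}, take 3 (2->3 ok)
  t10 'y' -> {1,5}, take 5 (3->5 ok)
  t11 'y' -> {1,5}, take 1 (5->1 ok)
  t12 'x' -> {3}, take 3 (1->3 ok)
  t13 'y' -> {1,5}, take 5 (3->5 ok)
  t14 'y' -> {1,5}, take 1 (5->1 ok)
  t15 'x' -> {3}, take 3 (1->3 ok)
  t16 'x' -> {3}, take 3 (3->3 ok)
  t17 'x' -> {3}, take 3 (3->3 ok)
  t18 'y' -> {1,5}, take 1 (3->1 ok)
  t19 'w' -> {2}, take 2 (1->2 ok)
  t20 'x' -> {3}, take 3 (2->3 ok)
  t21 'z' -> {0,4}, take 0 (3->0 ok)
  t22 'y' -> {1,5}, take 1 (0->1 ok)
  t23 'x' -> {3}, take 3 (1->3 ok)
  t24 'z' -> {0,4}, take 4 (3->4 ok)
  t25 'x' -> {3}, take 3 (4->3 ok)
  t26 'y' -> {1,5}, take 5 (3->5 ok)
  t27 'x' -> {3}, take 3 (5->3 ok)
  t28 'z' -> {0,4}, take 4 (3->4 ok)
  t29 'z' -> {0,4}, take 0 (4->0 ok)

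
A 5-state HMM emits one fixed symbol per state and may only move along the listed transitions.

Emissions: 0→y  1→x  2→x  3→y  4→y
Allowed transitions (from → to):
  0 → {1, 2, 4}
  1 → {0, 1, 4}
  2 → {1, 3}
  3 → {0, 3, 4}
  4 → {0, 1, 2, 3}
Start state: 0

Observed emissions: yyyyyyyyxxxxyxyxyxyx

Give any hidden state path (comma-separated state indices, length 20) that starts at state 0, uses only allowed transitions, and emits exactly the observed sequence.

0,4,3,3,4,3,3,0,2,1,1,1,4,1,0,1,0,1,4,2

  pos 0: y in {0,3,4}, choose 0; start
  pos 1: y in {0,3,4}, choose 4; 0->4 ok
  pos 2: y in {0,3,4}, choose 3; 4->3 ok
  pos 3: y in {0,3,4}, choose 3; 3->3 ok
  pos 4: y in {0,3,4}, choose 4; 3->4 ok
  pos 5: y in {0,3,4}, choose 3; 4->3 ok
  pos 6: y in {0,3,4}, choose 3; 3->3 ok
  pos 7: y in {0,3,4}, choose 0; 3->0 ok
  pos 8: x in {1,2}, choose 2; 0->2 ok
  pos 9: x in {1,2}, choose 1; 2->1 ok
  pos 10: x in {1,2}, choose 1; 1->1 ok
  pos 11: x in {1,2}, choose 1; 1->1 ok
  pos 12: y in {0,3,4}, choose 4; 1->4 ok
  pos 13: x in {1,2}, choose 1; 4->1 ok
  pos 14: y in {0,3,4}, choose 0; 1->0 ok
  pos 15: x in {1,2}, choose 1; 0->1 ok
  pos 16: y in {0,3,4}, choose 0; 1->0 ok
  pos 17: x in {1,2}, choose 1; 0->1 ok
  pos 18: y in {0,3,4}, choose 4; 1->4 ok
  pos 19: x in {1,2}, choose 2; 4->2 ok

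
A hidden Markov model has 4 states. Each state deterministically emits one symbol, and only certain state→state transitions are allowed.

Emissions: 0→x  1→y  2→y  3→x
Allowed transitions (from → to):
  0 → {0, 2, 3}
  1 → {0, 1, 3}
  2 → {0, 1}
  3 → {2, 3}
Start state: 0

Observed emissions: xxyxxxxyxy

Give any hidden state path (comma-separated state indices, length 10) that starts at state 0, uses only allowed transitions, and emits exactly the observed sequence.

0,0,2,0,0,3,3,2,0,2

  pos 0: x in {0,3}, choose 0; start
  pos 1: x in {0,3}, choose 0; 0->0 ok
  pos 2: y in {1,2}, choose 2; 0->2 ok
  pos 3: x in {0,3}, choose 0; 2->0 ok
  pos 4: x in {0,3}, choose 0; 0->0 ok
  pos 5: x in {0,3}, choose 3; 0->3 ok
  pos 6: x in {0,3}, choose 3; 3->3 ok
  pos 7: y in {1,2}, choose 2; 3->2 ok
  pos 8: x in {0,3}, choose 0; 2->0 ok
  pos 9: y in {1,2}, choose 2; 0->2 ok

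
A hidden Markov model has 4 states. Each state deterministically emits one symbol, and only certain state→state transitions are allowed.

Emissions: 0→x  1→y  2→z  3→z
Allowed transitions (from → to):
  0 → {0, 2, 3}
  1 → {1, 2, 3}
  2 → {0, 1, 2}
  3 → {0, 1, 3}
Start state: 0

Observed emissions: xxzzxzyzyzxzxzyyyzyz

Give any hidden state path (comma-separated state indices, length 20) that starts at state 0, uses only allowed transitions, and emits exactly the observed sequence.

0,0,2,2,0,2,1,2,1,2,0,3,0,3,1,1,1,2,1,3

  [0] x  {0}  => 0  start
  [1] x  {0}  => 0  0->0 ok
  [2] z  {2,3}  => 2  0->2 ok
  [3] z  {2,3}  => 2  2->2 ok
  [4] x  {0}  => 0  2->0 ok
  [5] z  {2,3}  => 2  0->2 ok
  [6] y  {1}  => 1  2->1 ok
  [7] z  {2,3}  => 2  1->2 ok
  [8] y  {1}  => 1  2->1 ok
  [9] z  {2,3}  => 2  1->2 ok
  [10] x  {0}  => 0  2->0 ok
  [11] z  {2,3}  => 3  0->3 ok
  [12] x  {0}  => 0  3->0 ok
  [13] z  {2,3}  => 3  0->3 ok
  [14] y  {1}  => 1  3->1 ok
  [15] y  {1}  => 1  1->1 ok
  [16] y  {1}  => 1  1->1 ok
  [17] z  {2,3}  => 2  1->2 ok
  [18] y  {1}  => 1  2->1 ok
  [19] z  {2,3}  => 3  1->3 ok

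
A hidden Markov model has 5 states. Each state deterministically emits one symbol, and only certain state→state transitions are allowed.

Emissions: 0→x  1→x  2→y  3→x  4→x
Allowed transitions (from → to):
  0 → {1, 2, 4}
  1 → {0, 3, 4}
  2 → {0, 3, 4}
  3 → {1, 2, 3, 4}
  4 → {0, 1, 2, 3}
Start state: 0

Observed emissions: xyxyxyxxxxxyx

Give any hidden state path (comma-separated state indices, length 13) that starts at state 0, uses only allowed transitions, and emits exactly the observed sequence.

0,2,0,2,4,2,4,1,0,1,0,2,4

  0: obs=x cand={0,1,3,4} pick 0 [start]
  1: obs=y cand={2} pick 2 [0->2 ok]
  2: obs=x cand={0,1,3,4} pick 0 [2->0 ok]
  3: obs=y cand={2} pick 2 [0->2 ok]
  4: obs=x cand={0,1,3,4} pick 4 [2->4 ok]
  5: obs=y cand={2} pick 2 [4->2 ok]
  6: obs=x cand={0,1,3,4} pick 4 [2->4 ok]
  7: obs=x cand={0,1,3,4} pick 1 [4->1 ok]
  8: obs=x cand={0,1,3,4} pick 0 [1->0 ok]
  9: obs=x cand={0,1,3,4} pick 1 [0->1 ok]
  10: obs=x cand={0,1,3,4} pick 0 [1->0 ok]
  11: obs=y cand={2} pick 2 [0->2 ok]
  12: obs=x cand={0,1,3,4} pick 4 [2->4 ok]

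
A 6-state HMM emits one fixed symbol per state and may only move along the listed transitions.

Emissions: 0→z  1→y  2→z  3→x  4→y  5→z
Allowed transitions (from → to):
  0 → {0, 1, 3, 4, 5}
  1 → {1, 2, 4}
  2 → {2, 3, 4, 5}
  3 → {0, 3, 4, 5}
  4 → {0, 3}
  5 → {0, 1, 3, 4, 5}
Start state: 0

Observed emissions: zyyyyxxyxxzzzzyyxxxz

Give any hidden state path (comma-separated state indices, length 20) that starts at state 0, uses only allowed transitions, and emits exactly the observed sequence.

0,1,1,1,4,3,3,4,3,3,5,5,0,0,1,4,3,3,3,5

  [0] z  {0,2,5}  => 0  start
  [1] y  {1,4}  => 1  0->1 ok
  [2] y  {1,4}  => 1  1->1 ok
  [3] y  {1,4}  => 1  1->1 ok
  [4] y  {1,4}  => 4  1->4 ok
  [5] x  {3}  => 3  4->3 ok
  [6] x  {3}  => 3  3->3 ok
  [7] y  {1,4}  => 4  3->4 ok
  [8] x  {3}  => 3  4->3 ok
  [9] x  {3}  => 3  3->3 ok
  [10] z  {0,2,5}  => 5  3->5 ok
  [11] z  {0,2,5}  => 5  5->5 ok
  [12] z  {0,2,5}  => 0  5->0 ok
  [13] z  {0,2,5}  => 0  0->0 ok
  [14] y  {1,4}  => 1  0->1 ok
  [15] y  {1,4}  => 4  1->4 ok
  [16] x  {3}  => 3  4->3 ok
  [17] x  {3}  => 3  3->3 ok
  [18] x  {3}  => 3  3->3 ok
  [19] z  {0,2,5}  => 5  3->5 ok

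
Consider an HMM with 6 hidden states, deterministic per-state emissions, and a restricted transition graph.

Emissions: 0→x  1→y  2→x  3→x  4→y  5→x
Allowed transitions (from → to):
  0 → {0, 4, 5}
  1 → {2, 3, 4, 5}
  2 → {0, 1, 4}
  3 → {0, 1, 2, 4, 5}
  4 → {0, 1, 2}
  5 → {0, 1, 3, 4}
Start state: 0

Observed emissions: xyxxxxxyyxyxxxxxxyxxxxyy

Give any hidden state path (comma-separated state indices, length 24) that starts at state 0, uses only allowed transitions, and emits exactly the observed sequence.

0,4,2,0,5,3,5,4,1,3,1,5,0,0,0,0,0,4,2,0,5,0,4,1

  [0] x  {0,2,3,5}  => 0  start
  [1] y  {1,4}  => 4  0->4 ok
  [2] x  {0,2,3,5}  => 2  4->2 ok
  [3] x  {0,2,3,5}  => 0  2->0 ok
  [4] x  {0,2,3,5}  => 5  0->5 ok
  [5] x  {0,2,3,5}  => 3  5->3 ok
  [6] x  {0,2,3,5}  => 5  3->5 ok
  [7] y  {1,4}  => 4  5->4 ok
  [8] y  {1,4}  => 1  4->1 ok
  [9] x  {0,2,3,5}  => 3  1->3 ok
  [10] y  {1,4}  => 1  3->1 ok
  [11] x  {0,2,3,5}  => 5  1->5 ok
  [12] x  {0,2,3,5}  => 0  5->0 ok
  [13] x  {0,2,3,5}  => 0  0->0 ok
  [14] x  {0,2,3,5}  => 0  0->0 ok
  [15] x  {0,2,3,5}  => 0  0->0 ok
  [16] x  {0,2,3,5}  => 0  0->0 ok
  [17] y  {1,4}  => 4  0->4 ok
  [18] x  {0,2,3,5}  => 2  4->2 ok
  [19] x  {0,2,3,5}  => 0  2->0 ok
  [20] x  {0,2,3,5}  => 5  0->5 ok
  [21] x  {0,2,3,5}  => 0  5->0 ok
  [22] y  {1,4}  => 4  0->4 ok
  [23] y  {1,4}  => 1  4->1 ok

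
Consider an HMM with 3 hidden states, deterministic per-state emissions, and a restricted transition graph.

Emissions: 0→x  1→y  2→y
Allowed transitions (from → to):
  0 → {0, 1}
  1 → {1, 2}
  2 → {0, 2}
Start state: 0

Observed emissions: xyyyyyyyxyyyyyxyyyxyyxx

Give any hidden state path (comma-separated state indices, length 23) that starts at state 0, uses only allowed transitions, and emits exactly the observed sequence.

0,1,1,1,1,1,2,2,0,1,1,1,2,2,0,1,1,2,0,1,2,0,0

  0: obs=x cand={0} pick 0 [start]
  1: obs=y cand={1,2} pick 1 [0->1 ok]
  2: obs=y cand={1,2} pick 1 [1->1 ok]
  3: obs=y cand={1,2} pick 1 [1->1 ok]
  4: obs=y cand={1,2} pick 1 [1->1 ok]
  5: obs=y cand={1,2} pick 1 [1->1 ok]
  6: obs=y cand={1,2} pick 2 [1->2 ok]
  7: obs=y cand={1,2} pick 2 [2->2 ok]
  8: obs=x cand={0} pick 0 [2->0 ok]
  9: obs=y cand={1,2} pick 1 [0->1 ok]
  10: obs=y cand={1,2} pick 1 [1->1 ok]
  11: obs=y cand={1,2} pick 1 [1->1 ok]
  12: obs=y cand={1,2} pick 2 [1->2 ok]
  13: obs=y cand={1,2} pick 2 [2->2 ok]
  14: obs=x cand={0} pick 0 [2->0 ok]
  15: obs=y cand={1,2} pick 1 [0->1 ok]
  16: obs=y cand={1,2} pick 1 [1->1 ok]
  17: obs=y cand={1,2} pick 2 [1->2 ok]
  18: obs=x cand={0} pick 0 [2->0 ok]
  19: obs=y cand={1,2} pick 1 [0->1 ok]
  20: obs=y cand={1,2} pick 2 [1->2 ok]
  21: obs=x cand={0} pick 0 [2->0 ok]
  22: obs=x cand={0} pick 0 [0->0 ok]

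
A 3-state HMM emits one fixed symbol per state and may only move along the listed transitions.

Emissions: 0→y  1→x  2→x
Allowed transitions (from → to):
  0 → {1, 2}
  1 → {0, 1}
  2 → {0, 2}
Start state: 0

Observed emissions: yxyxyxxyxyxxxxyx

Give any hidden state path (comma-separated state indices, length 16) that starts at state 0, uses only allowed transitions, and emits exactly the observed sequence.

0,2,0,1,0,2,2,0,1,0,2,2,2,2,0,1

  t0 'y' -> {0}, take 0 (start)
  t1 'x' -> {1,2}, take 2 (0->2 ok)
  t2 'y' -> {0}, take 0 (2->0 ok)
  t3 'x' -> {1,2}, take 1 (0->1 ok)
  t4 'y' -> {0}, take 0 (1->0 ok)
  t5 'x' -> {1,2}, take 2 (0->2 ok)
  t6 'x' -> {1,2}, take 2 (2->2 ok)
  t7 'y' -> {0}, take 0 (2->0 ok)
  t8 'x' -> {1,2}, take 1 (0->1 ok)
  t9 'y' -> {0}, take 0 (1->0 ok)
  t10 'x' -> {1,2}, take 2 (0->2 ok)
  t11 'x' -> {1,2}, take 2 (2->2 ok)
  t12 'x' -> {1,2}, take 2 (2->2 ok)
  t13 'x' -> {1,2}, take 2 (2->2 ok)
  t14 'y' -> {0}, take 0 (2->0 ok)
  t15 'x' -> {1,2}, take 1 (0->1 ok)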